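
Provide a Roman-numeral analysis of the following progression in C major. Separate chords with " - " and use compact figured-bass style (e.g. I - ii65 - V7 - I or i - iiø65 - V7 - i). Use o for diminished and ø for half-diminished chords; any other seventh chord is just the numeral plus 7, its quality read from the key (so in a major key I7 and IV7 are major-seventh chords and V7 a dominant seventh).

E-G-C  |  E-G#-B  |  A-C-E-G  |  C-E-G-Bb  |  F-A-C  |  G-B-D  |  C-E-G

I6 - V/vi - vi7 - V7/IV - IV - V - I

E-G-C: major triad on C = scale degree 1 → I6.
E-G#-B: chromatic; E is V of vi, so V/vi.
A-C-E-G has root A, degree 6 in C major, so vi7.
C-E-G-Bb: chromatic; C is V of IV, so V7/IV.
F-A-C has root F, degree 4 in C major, so IV.
G-B-D: root G is the dominant; major triad there is V.
C-E-G has root C, degree 1 in C major, so I.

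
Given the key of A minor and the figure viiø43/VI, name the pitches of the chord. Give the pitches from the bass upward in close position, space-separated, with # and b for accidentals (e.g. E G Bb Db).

The slash marks an applied leading-tone chord: viio of VI. In A minor, VI is F, so the leading tone to it is E, a half step below.
Building a half-diminished seventh chord on E gives E-G-Bb-D.
With the 43 figure the chord is in second inversion; from the bass Bb upward in close position it reads Bb-D-E-G.

Bb D E G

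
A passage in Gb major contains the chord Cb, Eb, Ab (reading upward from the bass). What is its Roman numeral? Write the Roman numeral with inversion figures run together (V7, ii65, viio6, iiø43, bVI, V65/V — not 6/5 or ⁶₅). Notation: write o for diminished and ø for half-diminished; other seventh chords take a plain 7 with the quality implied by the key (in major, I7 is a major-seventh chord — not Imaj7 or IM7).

ii6

The pitches Ab-Cb-Eb form a minor triad rooted on Ab.
Ab is scale degree 2 in Gb major, and a minor triad on that degree is written ii.
With Cb in the bass the chord is in first inversion, so the figured bass is 6.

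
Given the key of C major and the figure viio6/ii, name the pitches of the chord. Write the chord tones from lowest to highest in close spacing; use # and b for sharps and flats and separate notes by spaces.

E G C#

The slash marks an applied leading-tone chord: viio of ii. In C major, ii is D, so the leading tone to it is C#, a half step below.
Building a diminished triad on C# gives C#-E-G.
The figured bass 6 indicates first inversion, placing the third (E) in the bass: E-G-C#.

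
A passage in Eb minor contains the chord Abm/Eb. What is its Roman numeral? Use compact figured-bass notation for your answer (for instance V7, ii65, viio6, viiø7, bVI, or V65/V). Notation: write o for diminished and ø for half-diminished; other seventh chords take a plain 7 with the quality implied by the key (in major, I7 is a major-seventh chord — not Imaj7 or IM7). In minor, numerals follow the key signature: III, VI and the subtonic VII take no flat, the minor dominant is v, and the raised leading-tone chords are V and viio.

iv64

The pitches Ab-Cb-Eb form a minor triad rooted on Ab.
In Eb minor, Ab is the subdominant; the diatonic minor triad there is iv.
With Eb in the bass the chord is in second inversion, so the figured bass is 64.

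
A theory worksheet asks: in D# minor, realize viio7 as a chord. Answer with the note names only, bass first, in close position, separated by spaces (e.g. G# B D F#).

In D# minor, the leading-tone chord is built on the raised seventh degree, C##.
Stacking thirds from C## gives C##-E#-G#-B.

C## E# G# B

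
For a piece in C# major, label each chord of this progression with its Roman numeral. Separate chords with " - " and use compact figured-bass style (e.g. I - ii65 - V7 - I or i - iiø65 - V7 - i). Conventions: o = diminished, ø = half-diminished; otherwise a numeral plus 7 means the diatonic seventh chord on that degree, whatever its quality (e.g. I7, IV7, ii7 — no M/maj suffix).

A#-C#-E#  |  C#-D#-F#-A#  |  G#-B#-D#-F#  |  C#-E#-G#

vi - ii42 - V7 - I

A#-C#-E# has root A#, degree 6 in C# major, so vi.
C#-D#-F#-A#: minor seventh chord on D# = scale degree 2 → ii42.
G#-B#-D#-F# has root G#, degree 5 in C# major, so V7.
C#-E#-G# has root C#, degree 1 in C# major, so I.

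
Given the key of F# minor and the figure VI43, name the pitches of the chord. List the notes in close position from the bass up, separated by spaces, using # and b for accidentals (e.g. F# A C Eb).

A C# D F#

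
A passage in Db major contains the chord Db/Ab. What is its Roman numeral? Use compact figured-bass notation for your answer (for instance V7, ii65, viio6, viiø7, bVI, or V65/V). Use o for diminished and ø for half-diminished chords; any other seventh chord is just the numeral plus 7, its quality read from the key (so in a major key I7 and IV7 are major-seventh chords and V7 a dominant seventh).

I64

Stacked in thirds the chord is Db-F-Ab: a major triad on Db.
Db is scale degree 1 in Db major, and a major triad on that degree is written I.
With Ab in the bass the chord is in second inversion, so the figured bass is 64.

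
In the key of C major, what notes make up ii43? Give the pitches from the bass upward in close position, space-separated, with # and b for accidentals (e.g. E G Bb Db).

A C D F

The numeral's case and figure indicate a minor seventh chord. In C major its root, the supertonic, is D.
Stacking thirds from D gives D-F-A-C.
With the 43 figure the chord is in second inversion; from the bass A upward in close position it reads A-C-D-F.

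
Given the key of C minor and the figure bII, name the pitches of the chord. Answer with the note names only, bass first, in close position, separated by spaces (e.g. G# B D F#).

Db F Ab

Scale degree 2 in C minor is D; lowering it a half step gives Db. bII is the Neapolitan chord — a major triad on the lowered second degree.
So the chord is Db-F-Ab.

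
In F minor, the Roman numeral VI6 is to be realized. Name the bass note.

VI in F minor has root Db; the chord is Db-F-Ab.
The figure 6 means first inversion — the third is in the bass.

F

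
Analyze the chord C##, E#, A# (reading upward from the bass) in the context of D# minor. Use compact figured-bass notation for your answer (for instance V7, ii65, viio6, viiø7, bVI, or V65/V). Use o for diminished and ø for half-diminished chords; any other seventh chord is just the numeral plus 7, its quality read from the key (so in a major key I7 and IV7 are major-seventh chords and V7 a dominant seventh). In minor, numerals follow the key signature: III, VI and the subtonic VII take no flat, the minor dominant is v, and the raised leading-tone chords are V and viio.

V6

The pitches A#-C##-E# form a major triad rooted on A#.
In D# minor, A# is the dominant; the diatonic major triad there is V.
With C## in the bass the chord is in first inversion, so the figured bass is 6.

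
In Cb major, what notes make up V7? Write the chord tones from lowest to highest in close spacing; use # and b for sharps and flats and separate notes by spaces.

Gb Bb Db Fb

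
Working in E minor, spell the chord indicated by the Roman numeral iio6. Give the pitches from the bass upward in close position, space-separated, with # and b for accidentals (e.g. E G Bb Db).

The numeral's case and figure indicate a diminished triad. In E minor its root, the supertonic, is F#.
Stacking thirds from F# gives F#-A-C.
The figured bass 6 indicates first inversion, placing the third (A) in the bass: A-C-F#.

A C F#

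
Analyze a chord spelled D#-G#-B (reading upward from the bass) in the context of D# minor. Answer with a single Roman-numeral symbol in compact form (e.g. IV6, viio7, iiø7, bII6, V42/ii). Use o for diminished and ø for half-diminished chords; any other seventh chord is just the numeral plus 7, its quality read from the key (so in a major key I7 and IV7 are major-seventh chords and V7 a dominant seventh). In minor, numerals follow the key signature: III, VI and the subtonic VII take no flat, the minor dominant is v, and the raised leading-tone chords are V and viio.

iv64

Stacked in thirds the chord is G#-B-D#: a minor triad on G#.
G# is scale degree 4 in D# minor, and a minor triad on that degree is written iv.
With D# in the bass the chord is in second inversion, so the figured bass is 64.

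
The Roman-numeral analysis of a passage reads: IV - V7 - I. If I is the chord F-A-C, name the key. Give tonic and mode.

F major

The chord F is a major triad rooted on F; its label is I.
If F is scale degree 1 and the mode makes that degree carry a major triad, the tonic is F and the mode is major.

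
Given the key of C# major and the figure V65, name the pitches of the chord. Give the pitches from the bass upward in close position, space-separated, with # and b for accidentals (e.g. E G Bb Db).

B# D# F# G#

The numeral's case and figure indicate a dominant seventh chord. In C# major its root, the dominant, is G#.
Stacking thirds from G# gives G#-B#-D#-F#.
With the 65 figure the chord is in first inversion; from the bass B# upward in close position it reads B#-D#-F#-G#.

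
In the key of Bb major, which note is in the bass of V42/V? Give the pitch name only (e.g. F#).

Bb

The applied chord V42/V is rooted on C: C-E-G-Bb.
The figure 42 means third inversion — the seventh is in the bass.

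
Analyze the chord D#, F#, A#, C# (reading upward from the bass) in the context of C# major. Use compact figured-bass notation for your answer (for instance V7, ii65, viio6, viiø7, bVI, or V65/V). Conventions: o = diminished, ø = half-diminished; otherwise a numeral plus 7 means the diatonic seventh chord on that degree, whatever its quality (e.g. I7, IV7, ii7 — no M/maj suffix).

Stacked in thirds the chord is D#-F#-A#-C#: a minor seventh chord on D#.
In C# major, D# is the supertonic; the diatonic minor seventh chord there is ii7.

ii7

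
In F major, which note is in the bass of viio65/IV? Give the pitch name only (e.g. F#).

The applied chord viio65/IV is rooted on A: A-C-Eb-Gb.
The figure 65 means first inversion — the third is in the bass.

C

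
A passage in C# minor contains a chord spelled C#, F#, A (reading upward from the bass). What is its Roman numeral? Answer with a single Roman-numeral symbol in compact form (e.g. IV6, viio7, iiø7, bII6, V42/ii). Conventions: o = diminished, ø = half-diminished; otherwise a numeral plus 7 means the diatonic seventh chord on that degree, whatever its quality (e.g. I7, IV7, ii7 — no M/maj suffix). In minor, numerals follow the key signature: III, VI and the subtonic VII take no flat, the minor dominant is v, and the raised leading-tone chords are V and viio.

The pitches F#-A-C# form a minor triad rooted on F#.
F# is scale degree 4 in C# minor, and a minor triad on that degree is written iv.
With C# in the bass the chord is in second inversion, so the figured bass is 64.

iv64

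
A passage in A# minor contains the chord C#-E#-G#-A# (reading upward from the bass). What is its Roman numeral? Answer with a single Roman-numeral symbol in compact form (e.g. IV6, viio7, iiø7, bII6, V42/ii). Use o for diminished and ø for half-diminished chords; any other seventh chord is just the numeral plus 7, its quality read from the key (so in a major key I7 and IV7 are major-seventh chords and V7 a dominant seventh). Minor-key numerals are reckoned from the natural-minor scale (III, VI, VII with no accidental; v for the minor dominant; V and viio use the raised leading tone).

The pitches A#-C#-E#-G# form a minor seventh chord rooted on A#.
In A# minor, A# is the tonic; the diatonic minor seventh chord there is i7.
With C# in the bass the chord is in first inversion, so the figured bass is 65.

i65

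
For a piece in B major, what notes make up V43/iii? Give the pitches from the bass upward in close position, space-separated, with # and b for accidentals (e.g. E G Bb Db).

E# G# A# C##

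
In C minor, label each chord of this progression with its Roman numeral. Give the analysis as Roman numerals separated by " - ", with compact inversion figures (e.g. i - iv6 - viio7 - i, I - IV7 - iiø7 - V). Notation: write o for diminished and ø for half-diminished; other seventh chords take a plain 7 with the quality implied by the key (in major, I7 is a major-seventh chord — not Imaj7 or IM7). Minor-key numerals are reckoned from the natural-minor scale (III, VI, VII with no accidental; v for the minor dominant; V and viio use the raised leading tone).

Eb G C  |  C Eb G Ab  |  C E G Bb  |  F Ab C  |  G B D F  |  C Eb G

Eb-G-C: root C is the tonic; minor triad there is i6.
C-Eb-G-Ab: major seventh chord on Ab = scale degree 6 → VI65.
C-E-G-Bb is the secondary dominant of iv (dominant seventh chord on C): V7/iv.
F-Ab-C: root F is the subdominant; minor triad there is iv.
G-B-D-F: root G is the dominant; dominant seventh chord there is V7.
C-Eb-G has root C, degree 1 in C minor, so i.

i6 - VI65 - V7/iv - iv - V7 - i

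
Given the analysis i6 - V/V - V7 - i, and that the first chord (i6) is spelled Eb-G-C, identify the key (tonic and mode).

C minor

i6 is given as Eb-G-C — a minor triad with root C.
If C is scale degree 1 and the mode makes that degree carry a minor triad, the tonic is C and the mode is minor.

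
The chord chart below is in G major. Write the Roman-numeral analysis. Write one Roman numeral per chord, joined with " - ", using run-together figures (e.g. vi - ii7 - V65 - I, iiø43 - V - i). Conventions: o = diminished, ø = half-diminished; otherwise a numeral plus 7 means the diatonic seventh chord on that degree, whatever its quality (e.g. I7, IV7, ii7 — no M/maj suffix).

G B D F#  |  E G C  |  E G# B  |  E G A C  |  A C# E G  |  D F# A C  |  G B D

I7 - IV6 - V/ii - ii43 - V7/V - V7 - I

G-B-D-F#: root G is the tonic; major seventh chord there is I7.
E-G-C has root C, degree 4 in G major, so IV6.
E-G#-B: a major triad on E, the applied dominant of ii → V/ii.
E-G-A-C has root A, degree 2 in G major, so ii43.
A-C#-E-G is the secondary dominant of V (dominant seventh chord on A): V7/V.
D-F#-A-C: dominant seventh chord on D = scale degree 5 → V7.
G-B-D has root G, degree 1 in G major, so I.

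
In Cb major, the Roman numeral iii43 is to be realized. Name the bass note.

Bb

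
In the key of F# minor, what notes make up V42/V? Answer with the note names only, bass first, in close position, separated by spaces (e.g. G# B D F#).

The slash means an applied dominant: we want the dominant of V. In F# minor, V is C# major, and its dominant is built on G#.
Building a dominant seventh chord on G# gives G#-B#-D#-F#.
With the 42 figure the chord is in third inversion; from the bass F# upward in close position it reads F#-G#-B#-D#.

F# G# B# D#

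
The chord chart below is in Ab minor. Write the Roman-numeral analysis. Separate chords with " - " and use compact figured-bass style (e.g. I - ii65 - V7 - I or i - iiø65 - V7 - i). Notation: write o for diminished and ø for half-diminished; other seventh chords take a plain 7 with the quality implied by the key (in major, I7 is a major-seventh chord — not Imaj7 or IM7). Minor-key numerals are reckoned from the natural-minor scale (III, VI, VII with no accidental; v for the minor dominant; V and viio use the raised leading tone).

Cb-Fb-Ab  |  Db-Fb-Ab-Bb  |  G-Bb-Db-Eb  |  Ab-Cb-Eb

VI64 - iiø65 - V65 - i

Cb-Fb-Ab: major triad on Fb = scale degree 6 → VI64.
Db-Fb-Ab-Bb: root Bb is the supertonic; half-diminished seventh chord there is iiø65.
G-Bb-Db-Eb has root Eb, degree 5 in Ab minor, so V65.
Ab-Cb-Eb has root Ab, degree 1 in Ab minor, so i.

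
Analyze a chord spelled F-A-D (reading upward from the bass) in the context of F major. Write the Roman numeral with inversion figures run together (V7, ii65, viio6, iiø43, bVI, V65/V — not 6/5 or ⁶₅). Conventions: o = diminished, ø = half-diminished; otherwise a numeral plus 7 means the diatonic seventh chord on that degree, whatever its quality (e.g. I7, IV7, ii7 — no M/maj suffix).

vi6

Stacked in thirds the chord is D-F-A: a minor triad on D.
D is scale degree 6 in F major, and a minor triad on that degree is written vi.
With F in the bass the chord is in first inversion, so the figured bass is 6.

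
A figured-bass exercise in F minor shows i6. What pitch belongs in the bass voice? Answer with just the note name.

i in F minor has root F; the chord is F-Ab-C.
The figure 6 means first inversion — the third is in the bass.

Ab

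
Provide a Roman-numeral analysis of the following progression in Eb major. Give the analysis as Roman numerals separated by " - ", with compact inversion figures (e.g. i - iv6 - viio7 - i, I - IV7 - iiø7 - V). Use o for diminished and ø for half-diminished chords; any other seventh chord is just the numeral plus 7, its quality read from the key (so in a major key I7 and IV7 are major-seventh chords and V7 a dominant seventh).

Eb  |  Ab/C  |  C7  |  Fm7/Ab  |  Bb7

Eb: major triad on Eb = scale degree 1 → I.
Ab/C: root Ab is the subdominant; major triad there is IV6.
C7: a dominant seventh chord on C, the applied dominant of ii → V7/ii.
Fm7/Ab has root F, degree 2 in Eb major, so ii65.
Bb7 has root Bb, degree 5 in Eb major, so V7.

I - IV6 - V7/ii - ii65 - V7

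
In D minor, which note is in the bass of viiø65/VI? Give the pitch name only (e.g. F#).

The applied chord viiø65/VI is rooted on A: A-C-Eb-G.
The figure 65 means first inversion — the third is in the bass.

C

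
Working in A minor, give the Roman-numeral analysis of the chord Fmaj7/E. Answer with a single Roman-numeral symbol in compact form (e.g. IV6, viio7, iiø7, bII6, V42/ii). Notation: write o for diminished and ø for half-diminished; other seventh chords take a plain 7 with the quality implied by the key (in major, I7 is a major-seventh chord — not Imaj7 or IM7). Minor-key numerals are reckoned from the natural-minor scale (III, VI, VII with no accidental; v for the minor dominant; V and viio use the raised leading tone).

The pitches F-A-C-E form a major seventh chord rooted on F.
F is scale degree 6 in A minor, and a major seventh chord on that degree is written VI7.
With E in the bass the chord is in third inversion, so the figured bass is 42.

VI42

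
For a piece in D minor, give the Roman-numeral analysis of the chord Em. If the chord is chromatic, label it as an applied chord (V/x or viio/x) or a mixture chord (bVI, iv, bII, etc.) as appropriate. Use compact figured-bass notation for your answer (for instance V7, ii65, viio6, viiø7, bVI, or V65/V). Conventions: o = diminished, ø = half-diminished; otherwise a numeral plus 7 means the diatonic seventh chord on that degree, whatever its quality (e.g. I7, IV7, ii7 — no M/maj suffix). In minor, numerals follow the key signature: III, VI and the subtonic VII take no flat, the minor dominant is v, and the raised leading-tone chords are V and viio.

Stacked in thirds the chord is E-G-B: a minor triad on E.
E is the second degree of D minor. This is the minor supertonic, borrowed from the parallel major (the Dorian ii).

ii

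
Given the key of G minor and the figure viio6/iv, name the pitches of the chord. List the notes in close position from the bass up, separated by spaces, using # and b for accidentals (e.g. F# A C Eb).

D F B

The slash marks an applied leading-tone chord: viio of iv. In G minor, iv is C, so the leading tone to it is B, a half step below.
Building a diminished triad on B gives B-D-F.
With the 6 figure the chord is in first inversion; from the bass D upward in close position it reads D-F-B.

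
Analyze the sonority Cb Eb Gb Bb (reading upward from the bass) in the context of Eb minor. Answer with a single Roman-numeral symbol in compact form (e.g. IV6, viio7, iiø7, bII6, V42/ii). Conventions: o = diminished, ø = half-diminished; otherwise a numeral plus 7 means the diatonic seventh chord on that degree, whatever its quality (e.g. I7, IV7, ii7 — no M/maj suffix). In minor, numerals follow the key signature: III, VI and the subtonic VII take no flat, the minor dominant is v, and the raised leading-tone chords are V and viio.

The pitches Cb-Eb-Gb-Bb form a major seventh chord rooted on Cb.
Cb is scale degree 6 in Eb minor, and a major seventh chord on that degree is written VI7.

VI7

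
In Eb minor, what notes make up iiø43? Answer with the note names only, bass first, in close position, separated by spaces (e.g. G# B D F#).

Cb Eb F Ab

In Eb minor, the second degree is F, and the diatonic chord built there is a half-diminished seventh chord.
That chord is spelled F-Ab-Cb-Eb.
With the 43 figure the chord is in second inversion; from the bass Cb upward in close position it reads Cb-Eb-F-Ab.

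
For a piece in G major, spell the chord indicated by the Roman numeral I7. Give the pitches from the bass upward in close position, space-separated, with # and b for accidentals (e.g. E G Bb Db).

G B D F#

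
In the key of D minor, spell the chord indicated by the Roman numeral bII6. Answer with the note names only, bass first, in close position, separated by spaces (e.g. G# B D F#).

G Bb Eb

Scale degree 2 in D minor is E; lowering it a half step gives Eb. bII6 is the Neapolitan sixth — a major triad on the lowered second degree, here in its customary first inversion.
So the chord is Eb-G-Bb, a major triad.
The figured bass 6 indicates first inversion, placing the third (G) in the bass: G-Bb-Eb.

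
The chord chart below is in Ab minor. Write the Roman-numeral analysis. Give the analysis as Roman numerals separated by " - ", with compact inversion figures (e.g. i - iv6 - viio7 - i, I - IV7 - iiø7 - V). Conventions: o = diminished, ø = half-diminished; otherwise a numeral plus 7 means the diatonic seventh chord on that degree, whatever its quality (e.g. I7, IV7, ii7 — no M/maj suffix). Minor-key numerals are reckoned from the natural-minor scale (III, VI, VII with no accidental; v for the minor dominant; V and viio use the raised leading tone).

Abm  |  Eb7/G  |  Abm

Abm has root Ab, degree 1 in Ab minor, so i.
Eb7/G: dominant seventh chord on Eb = scale degree 5 → V65.
Abm: root Ab is the tonic; minor triad there is i.

i - V65 - i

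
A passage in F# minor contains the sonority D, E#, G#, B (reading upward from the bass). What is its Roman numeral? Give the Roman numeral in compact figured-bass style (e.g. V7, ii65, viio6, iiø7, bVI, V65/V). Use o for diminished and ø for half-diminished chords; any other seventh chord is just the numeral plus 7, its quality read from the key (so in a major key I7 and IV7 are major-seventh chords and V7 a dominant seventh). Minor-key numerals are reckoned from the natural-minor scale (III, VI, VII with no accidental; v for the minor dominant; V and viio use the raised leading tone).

viio42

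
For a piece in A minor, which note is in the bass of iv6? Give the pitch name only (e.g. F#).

F

iv in A minor has root D; the chord is D-F-A.
The figure 6 means first inversion — the third is in the bass.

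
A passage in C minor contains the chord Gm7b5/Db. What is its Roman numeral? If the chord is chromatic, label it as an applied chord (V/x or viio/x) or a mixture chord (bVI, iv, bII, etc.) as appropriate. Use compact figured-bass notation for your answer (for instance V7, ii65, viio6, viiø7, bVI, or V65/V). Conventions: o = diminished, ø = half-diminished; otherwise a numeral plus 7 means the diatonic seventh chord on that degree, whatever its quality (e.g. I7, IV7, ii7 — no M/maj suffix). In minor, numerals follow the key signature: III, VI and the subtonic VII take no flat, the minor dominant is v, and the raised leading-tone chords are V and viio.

viiø43/VI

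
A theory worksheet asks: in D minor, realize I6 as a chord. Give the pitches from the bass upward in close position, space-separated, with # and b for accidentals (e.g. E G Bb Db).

Scale degree 1 in D minor is D; here the chord built on it is altered to a major triad. I6 is the major tonic (Picardy third), borrowed from the parallel major.
So the chord is D-F#-A.
The figured bass 6 indicates first inversion, placing the third (F#) in the bass: F#-A-D.

F# A D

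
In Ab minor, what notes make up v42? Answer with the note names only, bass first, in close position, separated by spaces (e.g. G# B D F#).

The numeral's case and figure indicate a minor seventh chord. In Ab minor its root, the dominant, is Eb.
Stacking thirds from Eb gives Eb-Gb-Bb-Db.
With the 42 figure the chord is in third inversion; from the bass Db upward in close position it reads Db-Eb-Gb-Bb.

Db Eb Gb Bb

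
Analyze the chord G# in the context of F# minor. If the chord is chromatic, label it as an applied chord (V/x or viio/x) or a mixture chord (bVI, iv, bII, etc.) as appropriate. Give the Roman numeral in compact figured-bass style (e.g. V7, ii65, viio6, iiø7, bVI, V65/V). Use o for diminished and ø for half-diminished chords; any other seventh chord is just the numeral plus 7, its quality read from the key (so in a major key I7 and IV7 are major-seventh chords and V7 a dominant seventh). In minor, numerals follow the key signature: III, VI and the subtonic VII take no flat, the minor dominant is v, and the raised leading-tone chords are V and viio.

The pitches G#-B#-D# form a major triad rooted on G#.
G# is not a diatonic chord root with this quality in F# minor, but it lies a perfect fifth above C# (V), so the chord functions as an applied dominant of V.

V/V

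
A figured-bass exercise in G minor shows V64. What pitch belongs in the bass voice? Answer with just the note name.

A

V in G minor has root D; the chord is D-F#-A.
The figure 64 means second inversion — the fifth is in the bass.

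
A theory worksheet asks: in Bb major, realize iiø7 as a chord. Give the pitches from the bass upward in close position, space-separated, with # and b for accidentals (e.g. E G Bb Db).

Scale degree 2 in Bb major is C; here the chord built on it is altered to a half-diminished seventh chord. iiø7 is the half-diminished supertonic seventh, borrowed from the parallel minor.
So the chord is C-Eb-Gb-Bb, a half-diminished seventh chord.

C Eb Gb Bb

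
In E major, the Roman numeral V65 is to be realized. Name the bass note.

D#

V in E major has root B; the chord is B-D#-F#-A.
The figure 65 means first inversion — the third is in the bass.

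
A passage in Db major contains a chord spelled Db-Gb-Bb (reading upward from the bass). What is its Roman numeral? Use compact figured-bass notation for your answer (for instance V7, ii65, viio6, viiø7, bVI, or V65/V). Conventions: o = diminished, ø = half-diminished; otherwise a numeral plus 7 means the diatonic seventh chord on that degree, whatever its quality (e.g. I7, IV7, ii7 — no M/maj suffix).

IV64

The pitches Gb-Bb-Db form a major triad rooted on Gb.
Gb is scale degree 4 in Db major, and a major triad on that degree is written IV.
With Db in the bass the chord is in second inversion, so the figured bass is 64.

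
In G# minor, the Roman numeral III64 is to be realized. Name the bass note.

F#

III in G# minor has root B; the chord is B-D#-F#.
The figure 64 means second inversion — the fifth is in the bass.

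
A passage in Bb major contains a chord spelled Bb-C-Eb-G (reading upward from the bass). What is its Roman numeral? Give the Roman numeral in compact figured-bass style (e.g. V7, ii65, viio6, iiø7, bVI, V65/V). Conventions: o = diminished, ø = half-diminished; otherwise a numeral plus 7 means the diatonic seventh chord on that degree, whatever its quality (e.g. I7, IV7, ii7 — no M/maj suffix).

ii42

Stacked in thirds the chord is C-Eb-G-Bb: a minor seventh chord on C.
In Bb major, C is the supertonic; the diatonic minor seventh chord there is ii7.
With Bb in the bass the chord is in third inversion, so the figured bass is 42.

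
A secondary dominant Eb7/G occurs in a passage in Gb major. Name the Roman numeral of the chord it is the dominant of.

The chord is a dominant seventh chord on Eb.
A dominant resolves down a perfect fifth: Eb → Ab. In Gb major, Ab is scale degree 2, i.e. ii.

ii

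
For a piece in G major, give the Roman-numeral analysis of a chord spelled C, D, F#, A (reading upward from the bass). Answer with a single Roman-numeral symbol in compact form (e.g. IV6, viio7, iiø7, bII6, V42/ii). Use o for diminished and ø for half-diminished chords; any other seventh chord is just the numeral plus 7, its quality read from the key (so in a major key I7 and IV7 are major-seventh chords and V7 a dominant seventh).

V42

Stacked in thirds the chord is D-F#-A-C: a dominant seventh chord on D.
D is scale degree 5 in G major, and a dominant seventh chord on that degree is written V7.
With C in the bass the chord is in third inversion, so the figured bass is 42.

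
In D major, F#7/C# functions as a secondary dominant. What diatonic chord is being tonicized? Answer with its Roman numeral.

The chord is a dominant seventh chord on F#.
A dominant resolves down a perfect fifth: F# → B. In D major, B is scale degree 6, i.e. vi.

vi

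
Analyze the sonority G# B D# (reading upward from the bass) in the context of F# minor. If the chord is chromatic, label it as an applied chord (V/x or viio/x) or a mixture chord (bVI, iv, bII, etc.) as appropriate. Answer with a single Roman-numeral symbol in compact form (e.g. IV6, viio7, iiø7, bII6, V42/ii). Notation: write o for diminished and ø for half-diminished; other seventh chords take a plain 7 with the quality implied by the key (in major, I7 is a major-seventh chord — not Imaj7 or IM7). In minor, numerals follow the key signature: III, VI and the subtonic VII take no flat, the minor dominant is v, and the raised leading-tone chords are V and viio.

Stacked in thirds the chord is G#-B-D#: a minor triad on G#.
G# is the second degree of F# minor. This is the minor supertonic, borrowed from the parallel major (the Dorian ii).

ii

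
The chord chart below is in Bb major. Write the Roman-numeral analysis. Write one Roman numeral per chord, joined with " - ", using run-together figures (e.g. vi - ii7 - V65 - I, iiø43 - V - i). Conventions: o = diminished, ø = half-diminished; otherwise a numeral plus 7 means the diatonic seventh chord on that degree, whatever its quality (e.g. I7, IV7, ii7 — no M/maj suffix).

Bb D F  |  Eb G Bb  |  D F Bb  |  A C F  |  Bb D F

I - IV - I6 - V6 - I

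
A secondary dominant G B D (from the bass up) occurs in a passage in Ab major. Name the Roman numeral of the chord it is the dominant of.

The chord is a major triad on G.
A dominant resolves down a perfect fifth: G → C. In Ab major, C is scale degree 3, i.e. iii.

iii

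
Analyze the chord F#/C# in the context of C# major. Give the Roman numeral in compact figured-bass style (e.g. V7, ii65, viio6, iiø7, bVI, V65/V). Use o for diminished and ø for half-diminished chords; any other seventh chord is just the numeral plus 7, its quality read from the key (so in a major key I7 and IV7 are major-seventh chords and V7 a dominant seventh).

IV64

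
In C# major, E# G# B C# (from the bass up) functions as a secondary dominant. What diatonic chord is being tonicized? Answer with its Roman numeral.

IV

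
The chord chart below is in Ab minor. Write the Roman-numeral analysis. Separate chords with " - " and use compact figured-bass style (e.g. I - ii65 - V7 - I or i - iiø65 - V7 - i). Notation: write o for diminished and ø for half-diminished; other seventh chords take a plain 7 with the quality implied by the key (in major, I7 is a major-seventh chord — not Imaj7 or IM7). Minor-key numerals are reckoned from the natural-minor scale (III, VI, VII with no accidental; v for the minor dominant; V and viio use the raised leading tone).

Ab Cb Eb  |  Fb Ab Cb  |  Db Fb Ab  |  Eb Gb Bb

Ab-Cb-Eb: root Ab is the tonic; minor triad there is i.
Fb-Ab-Cb has root Fb, degree 6 in Ab minor, so VI.
Db-Fb-Ab has root Db, degree 4 in Ab minor, so iv.
Eb-Gb-Bb has root Eb, degree 5 in Ab minor, so v.

i - VI - iv - v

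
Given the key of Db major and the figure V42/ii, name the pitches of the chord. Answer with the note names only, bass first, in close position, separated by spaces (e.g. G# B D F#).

Ab Bb D F

V42/ii is a secondary dominant — the dominant seventh of ii. ii in Db major is Eb, so the applied chord's root is Bb, a perfect fifth above.
Building a dominant seventh chord on Bb gives Bb-D-F-Ab.
With the 42 figure the chord is in third inversion; from the bass Ab upward in close position it reads Ab-Bb-D-F.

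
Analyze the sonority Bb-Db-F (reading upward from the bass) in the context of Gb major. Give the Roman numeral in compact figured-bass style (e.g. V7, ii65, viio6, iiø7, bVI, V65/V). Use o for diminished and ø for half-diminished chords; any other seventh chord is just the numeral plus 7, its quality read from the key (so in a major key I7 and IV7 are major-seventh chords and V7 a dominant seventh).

Stacked in thirds the chord is Bb-Db-F: a minor triad on Bb.
In Gb major, Bb is the mediant; the diatonic minor triad there is iii.

iii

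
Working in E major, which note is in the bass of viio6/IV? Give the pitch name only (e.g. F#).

B

The applied chord viio6/IV is rooted on G#: G#-B-D.
The figure 6 means first inversion — the third is in the bass.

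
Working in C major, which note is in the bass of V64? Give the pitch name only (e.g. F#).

D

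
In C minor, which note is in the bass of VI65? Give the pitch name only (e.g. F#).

VI in C minor has root Ab; the chord is Ab-C-Eb-G.
The figure 65 means first inversion — the third is in the bass.

C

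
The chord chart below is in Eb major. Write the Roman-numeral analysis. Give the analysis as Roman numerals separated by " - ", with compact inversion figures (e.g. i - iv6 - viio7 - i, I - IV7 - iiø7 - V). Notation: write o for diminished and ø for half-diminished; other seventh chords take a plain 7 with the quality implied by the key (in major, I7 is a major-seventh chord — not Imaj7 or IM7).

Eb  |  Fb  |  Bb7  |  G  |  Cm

Eb: root Eb is the tonic; major triad there is I.
Fb: major triad on Fb — chromatic; Fb is the lowered second degree, so this is the Neapolitan chord, bII.
Bb7: root Bb is the dominant; dominant seventh chord there is V7.
G is the secondary dominant of vi (major triad on G): V/vi.
Cm: minor triad on C = scale degree 6 → vi.

I - bII - V7 - V/vi - vi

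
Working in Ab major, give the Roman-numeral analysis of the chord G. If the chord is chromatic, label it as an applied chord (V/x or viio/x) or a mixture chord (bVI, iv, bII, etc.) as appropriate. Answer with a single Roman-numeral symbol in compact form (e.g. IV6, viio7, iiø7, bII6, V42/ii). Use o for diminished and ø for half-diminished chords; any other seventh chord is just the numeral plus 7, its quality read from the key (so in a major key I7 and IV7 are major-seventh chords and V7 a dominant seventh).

The pitches G-B-D form a major triad rooted on G.
G is not a diatonic chord root with this quality in Ab major, but it lies a perfect fifth above C (iii), so the chord functions as an applied dominant of iii.

V/iii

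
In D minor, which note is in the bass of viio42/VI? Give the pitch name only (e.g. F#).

Gb

The applied chord viio42/VI is rooted on A: A-C-Eb-Gb.
The figure 42 means third inversion — the seventh is in the bass.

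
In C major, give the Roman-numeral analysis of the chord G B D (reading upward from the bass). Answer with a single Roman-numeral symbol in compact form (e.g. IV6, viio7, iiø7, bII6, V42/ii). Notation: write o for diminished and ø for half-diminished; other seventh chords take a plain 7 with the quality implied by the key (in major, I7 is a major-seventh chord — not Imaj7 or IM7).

V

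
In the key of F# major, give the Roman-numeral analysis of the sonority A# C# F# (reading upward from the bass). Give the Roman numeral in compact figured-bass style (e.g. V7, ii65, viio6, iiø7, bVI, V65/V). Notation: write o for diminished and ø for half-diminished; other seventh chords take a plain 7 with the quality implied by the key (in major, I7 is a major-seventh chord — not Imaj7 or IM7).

I6

The pitches F#-A#-C# form a major triad rooted on F#.
In F# major, F# is the tonic; the diatonic major triad there is I.
With A# in the bass the chord is in first inversion, so the figured bass is 6.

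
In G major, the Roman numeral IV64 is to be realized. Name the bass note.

G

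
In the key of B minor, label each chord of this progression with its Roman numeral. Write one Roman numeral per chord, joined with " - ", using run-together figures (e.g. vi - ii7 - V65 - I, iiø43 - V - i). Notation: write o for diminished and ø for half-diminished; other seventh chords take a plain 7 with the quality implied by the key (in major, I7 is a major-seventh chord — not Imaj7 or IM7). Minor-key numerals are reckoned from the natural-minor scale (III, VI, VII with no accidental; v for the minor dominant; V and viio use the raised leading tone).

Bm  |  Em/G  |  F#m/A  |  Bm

i - iv6 - v6 - i

Bm has root B, degree 1 in B minor, so i.
Em/G: minor triad on E = scale degree 4 → iv6.
F#m/A: minor triad on F# = scale degree 5 → v6.
Bm: root B is the tonic; minor triad there is i.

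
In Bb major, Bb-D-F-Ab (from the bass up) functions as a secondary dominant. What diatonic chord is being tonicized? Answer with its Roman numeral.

IV

The chord is a dominant seventh chord on Bb.
A dominant resolves down a perfect fifth: Bb → Eb. In Bb major, Eb is scale degree 4, i.e. IV.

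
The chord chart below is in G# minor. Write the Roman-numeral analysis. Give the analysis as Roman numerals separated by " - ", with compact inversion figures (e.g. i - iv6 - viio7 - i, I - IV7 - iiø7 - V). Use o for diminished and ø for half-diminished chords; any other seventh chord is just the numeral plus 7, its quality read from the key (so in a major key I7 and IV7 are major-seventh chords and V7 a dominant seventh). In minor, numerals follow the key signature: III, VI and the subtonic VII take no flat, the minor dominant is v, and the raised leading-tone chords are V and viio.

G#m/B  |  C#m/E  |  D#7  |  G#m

i6 - iv6 - V7 - i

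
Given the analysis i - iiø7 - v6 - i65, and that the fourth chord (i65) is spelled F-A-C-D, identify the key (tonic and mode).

D minor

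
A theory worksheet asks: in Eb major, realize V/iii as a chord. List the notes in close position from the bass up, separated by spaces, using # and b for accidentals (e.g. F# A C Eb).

D F# A

V/iii is a secondary dominant — the dominant triad of iii. iii in Eb major is G, so the applied chord's root is D, a perfect fifth above.
Building a major triad on D gives D-F#-A.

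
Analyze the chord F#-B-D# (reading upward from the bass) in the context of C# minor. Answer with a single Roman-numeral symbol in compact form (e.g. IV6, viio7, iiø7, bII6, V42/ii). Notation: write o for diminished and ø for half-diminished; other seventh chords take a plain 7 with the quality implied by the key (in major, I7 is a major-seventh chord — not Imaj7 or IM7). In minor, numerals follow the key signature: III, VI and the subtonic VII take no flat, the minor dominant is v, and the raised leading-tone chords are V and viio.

VII64

Stacked in thirds the chord is B-D#-F#: a major triad on B.
B is scale degree 7 in C# minor, and a major triad on that degree is written VII.
With F# in the bass the chord is in second inversion, so the figured bass is 64.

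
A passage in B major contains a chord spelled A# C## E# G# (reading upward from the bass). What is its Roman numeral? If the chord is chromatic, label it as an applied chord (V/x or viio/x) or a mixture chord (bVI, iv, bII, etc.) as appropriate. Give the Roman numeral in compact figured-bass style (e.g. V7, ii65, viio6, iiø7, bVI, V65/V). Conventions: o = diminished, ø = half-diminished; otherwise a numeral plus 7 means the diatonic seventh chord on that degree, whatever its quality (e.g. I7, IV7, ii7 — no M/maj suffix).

The pitches A#-C##-E#-G# form a dominant seventh chord rooted on A#.
A# is not a diatonic chord root with this quality in B major, but it lies a perfect fifth above D# (iii), so the chord functions as an applied dominant of iii.

V7/iii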